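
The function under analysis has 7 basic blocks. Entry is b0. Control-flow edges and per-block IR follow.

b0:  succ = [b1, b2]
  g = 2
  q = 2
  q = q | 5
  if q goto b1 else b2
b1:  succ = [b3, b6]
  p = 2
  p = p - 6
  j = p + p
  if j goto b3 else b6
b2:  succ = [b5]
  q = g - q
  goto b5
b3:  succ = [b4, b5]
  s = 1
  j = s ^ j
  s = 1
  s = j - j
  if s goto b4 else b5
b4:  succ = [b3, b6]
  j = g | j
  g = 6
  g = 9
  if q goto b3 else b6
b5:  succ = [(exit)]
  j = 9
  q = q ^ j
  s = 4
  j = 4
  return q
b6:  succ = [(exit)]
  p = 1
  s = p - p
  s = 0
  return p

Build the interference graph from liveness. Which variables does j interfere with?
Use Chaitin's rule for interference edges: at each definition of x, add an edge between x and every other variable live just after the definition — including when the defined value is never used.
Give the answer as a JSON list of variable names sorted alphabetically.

Answer: ["g", "q", "s"]

Analysis:
def/use:
  b0: {g,q} / ∅
  b1: {j,p} / ∅
  b2: {q} / {g,q}
  b3: {j,s} / {j}
  b4: {g,j} / {g,j,q}
  b5: {j,q,s} / {q}
  b6: {p,s} / ∅

Live sets:
  live b0: ∅→{g,q}
  live b1: {g,q}→{g,j,q}
  live b2: {g,q}→{q}
  live b3: {g,j,q}→{g,j,q}
  live b4: {g,j,q}→{g,j,q}
  live b5: {q}→∅
  live b6: ∅→∅

Interfere edges:
  g↔{j,p,q,s}
  j↔{g,q,s}
  p↔{g,q,s}
  q↔{g,j,p,s}
  s↔{g,j,p,q}

N(j) = ["g", "q", "s"]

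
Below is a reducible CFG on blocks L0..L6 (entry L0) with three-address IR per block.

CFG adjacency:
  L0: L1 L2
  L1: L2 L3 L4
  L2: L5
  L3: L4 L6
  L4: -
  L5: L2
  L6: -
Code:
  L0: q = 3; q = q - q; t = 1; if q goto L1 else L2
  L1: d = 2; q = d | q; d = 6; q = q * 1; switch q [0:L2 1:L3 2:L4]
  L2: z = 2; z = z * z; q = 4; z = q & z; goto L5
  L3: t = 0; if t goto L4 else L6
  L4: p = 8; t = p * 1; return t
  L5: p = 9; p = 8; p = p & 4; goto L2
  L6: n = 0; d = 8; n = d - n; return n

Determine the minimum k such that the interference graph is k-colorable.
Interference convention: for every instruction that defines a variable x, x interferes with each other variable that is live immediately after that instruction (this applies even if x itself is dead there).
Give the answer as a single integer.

Answer: 2

Working:
Block summaries:
  L0: {q,t} / ∅
  L1: {d,q} / {q}
  L2: {q,z} / ∅
  L3: {t} / ∅
  L4: {p,t} / ∅
  L5: {p} / ∅
  L6: {d,n} / ∅

Live sets:
  live L0: ∅→{q}
  live L1: {q}→∅
  live L2: ∅→∅
  live L3: ∅→∅
  live L4: ∅→∅
  live L5: ∅→∅
  live L6: ∅→∅

Interference:
  d↔{n,q}
  n↔{d}
  p↔∅
  q↔{d,t,z}
  t↔{q}
  z↔{q}

Chromatic number:
  {d,n} pairwise interfere (2-clique) ⇒ χ ≥ 2
  assign d→c1 n→c0 p→c0 q→c0 t→c1 z→c1 — no edge inside a register ⇒ χ ≤ 2
  χ = 2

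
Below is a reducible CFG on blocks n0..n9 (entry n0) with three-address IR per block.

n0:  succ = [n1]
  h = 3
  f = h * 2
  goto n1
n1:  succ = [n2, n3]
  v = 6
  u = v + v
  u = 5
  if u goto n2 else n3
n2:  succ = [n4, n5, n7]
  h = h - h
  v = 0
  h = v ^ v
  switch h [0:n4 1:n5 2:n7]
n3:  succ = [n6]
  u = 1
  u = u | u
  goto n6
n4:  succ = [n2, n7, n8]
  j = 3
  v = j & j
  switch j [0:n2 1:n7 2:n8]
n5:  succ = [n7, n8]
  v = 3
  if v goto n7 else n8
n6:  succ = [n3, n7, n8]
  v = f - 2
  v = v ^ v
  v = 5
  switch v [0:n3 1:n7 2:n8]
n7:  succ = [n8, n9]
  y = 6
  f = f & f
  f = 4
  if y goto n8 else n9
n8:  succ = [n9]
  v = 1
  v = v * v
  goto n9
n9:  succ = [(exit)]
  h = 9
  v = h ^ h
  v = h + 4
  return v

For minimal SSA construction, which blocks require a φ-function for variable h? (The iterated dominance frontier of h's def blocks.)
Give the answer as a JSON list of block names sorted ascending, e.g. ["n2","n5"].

idom tree: n1←n0 n2←n1 n3←n1 n4←n2 n5←n2 n6←n3 n7←n1 n8←n1 n9←n1
Dom at joins:
  n2: preds {n1,n4}: {n0,n1} ∩ {n0,n1,n2,n4} = {n0,n1}; idom=n1
  n3: preds {n1,n6}: {n0,n1} ∩ {n0,n1,n3,n6} = {n0,n1}; idom=n1
  n7: preds {n2,n4,n5,n6}: {n0,n1,n2} ∩ {n0,n1,n2,n4} ∩ {n0,n1,n2,n5} ∩ {n0,n1,n3,n6} = {n0,n1}; idom=n1
  n8: preds {n4,n5,n6,n7}: {n0,n1,n2,n4} ∩ {n0,n1,n2,n5} ∩ {n0,n1,n3,n6} ∩ {n0,n1,n7} = {n0,n1}; idom=n1
  n9: preds {n7,n8}: {n0,n1,n7} ∩ {n0,n1,n8} = {n0,n1}; idom=n1

DF derivation:
  join n2 pred n1: · stop@n1
  join n2 pred n4: n4→n2 stop@n1
  join n3 pred n1: · stop@n1
  join n3 pred n6: n6→n3 stop@n1
  join n7 pred n2: n2 stop@n1
  join n7 pred n4: n4→n2 stop@n1
  join n7 pred n5: n5→n2 stop@n1
  join n7 pred n6: n6→n3 stop@n1
  join n8 pred n4: n4→n2 stop@n1
  join n8 pred n5: n5→n2 stop@n1
  join n8 pred n6: n6→n3 stop@n1
  join n8 pred n7: n7 stop@n1
  join n9 pred n7: n7 stop@n1
  join n9 pred n8: n8 stop@n1
  n0 → ∅
  n1 → ∅
  n2 → {n2,n7,n8}
  n3 → {n3,n7,n8}
  n4 → {n2,n7,n8}
  n5 → {n7,n8}
  n6 → {n3,n7,n8}
  n7 → {n8,n9}
  n8 → {n9}
  n9 → ∅

φ for h: defs {n0,n2,n9}
  DF⁺ = {n2,n7,n8,n9}

Answer: ["n2", "n7", "n8", "n9"]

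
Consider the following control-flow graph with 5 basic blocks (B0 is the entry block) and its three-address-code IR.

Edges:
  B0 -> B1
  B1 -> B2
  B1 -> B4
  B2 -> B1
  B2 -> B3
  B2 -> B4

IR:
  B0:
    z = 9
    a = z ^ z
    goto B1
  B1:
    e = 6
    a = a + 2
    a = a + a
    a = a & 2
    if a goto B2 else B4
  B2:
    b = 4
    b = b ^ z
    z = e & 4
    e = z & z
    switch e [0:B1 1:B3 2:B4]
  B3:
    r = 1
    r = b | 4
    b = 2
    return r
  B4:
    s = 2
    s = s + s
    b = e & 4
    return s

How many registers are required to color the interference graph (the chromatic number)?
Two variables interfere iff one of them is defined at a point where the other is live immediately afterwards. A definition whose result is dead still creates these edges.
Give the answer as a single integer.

Answer: 4

Working:
def/use:
  B0 def {a,z} use ∅
  B1 def {a,e} use {a}
  B2 def {b,e,z} use {e,z}
  B3 def {b,r} use {b}
  B4 def {b,s} use {e}

Live sets:
  live B0: ∅→{a,z}
  live B1: {a,z}→{a,e,z}
  live B2: {a,e,z}→{a,b,e,z}
  live B3: {b}→∅
  live B4: {e}→∅

Interference:
  a — {b,e,z}
  b — {a,e,r,s,z}
  e — {a,b,s,z}
  r — {b}
  s — {b,e}
  z — {a,b,e}

Colouring:
  lower bound: {a,b,e,z} mutually conflict ⇒ χ ≥ 4
  4-colouring: r0={b}  r1={e,r}  r2={a,s}  r3={z}
  χ = 4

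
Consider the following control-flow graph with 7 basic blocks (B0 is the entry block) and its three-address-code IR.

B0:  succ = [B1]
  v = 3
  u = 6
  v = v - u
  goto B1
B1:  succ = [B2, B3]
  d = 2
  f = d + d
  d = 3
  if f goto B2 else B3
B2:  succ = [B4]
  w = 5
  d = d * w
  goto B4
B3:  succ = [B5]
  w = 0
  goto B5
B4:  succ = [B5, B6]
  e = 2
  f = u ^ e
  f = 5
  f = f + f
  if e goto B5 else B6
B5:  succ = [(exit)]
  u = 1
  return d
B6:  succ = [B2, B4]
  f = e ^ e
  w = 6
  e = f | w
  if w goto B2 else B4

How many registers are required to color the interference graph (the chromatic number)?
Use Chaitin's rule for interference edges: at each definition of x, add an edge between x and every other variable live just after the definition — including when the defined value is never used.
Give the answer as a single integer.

Answer: 5

Derivation:
def/use:
  B0: def={u,v} ue=∅
  B1: def={d,f} ue=∅
  B2: def={d,w} ue={d}
  B3: def={w} ue=∅
  B4: def={e,f} ue={u}
  B5: def={u} ue={d}
  B6: def={e,f,w} ue={e}

Liveness:
  B0 li=∅ lo={u}
  B1 li={u} lo={d,u}
  B2 li={d,u} lo={d,u}
  B3 li={d} lo={d}
  B4 li={d,u} lo={d,e,u}
  B5 li={d} lo=∅
  B6 li={d,e,u} lo={d,u}

Interfere edges:
  d: {e,f,u,w}
  e: {d,f,u,w}
  f: {d,e,u,w}
  u: {d,e,f,v,w}
  v: {u}
  w: {d,e,f,u}

Colouring:
  {d,e,f,u,w} pairwise interfere (5-clique) ⇒ χ ≥ 5
  5-colouring: r0={u}  r1={d,v}  r2={e}  r3={f}  r4={w}
  χ = 5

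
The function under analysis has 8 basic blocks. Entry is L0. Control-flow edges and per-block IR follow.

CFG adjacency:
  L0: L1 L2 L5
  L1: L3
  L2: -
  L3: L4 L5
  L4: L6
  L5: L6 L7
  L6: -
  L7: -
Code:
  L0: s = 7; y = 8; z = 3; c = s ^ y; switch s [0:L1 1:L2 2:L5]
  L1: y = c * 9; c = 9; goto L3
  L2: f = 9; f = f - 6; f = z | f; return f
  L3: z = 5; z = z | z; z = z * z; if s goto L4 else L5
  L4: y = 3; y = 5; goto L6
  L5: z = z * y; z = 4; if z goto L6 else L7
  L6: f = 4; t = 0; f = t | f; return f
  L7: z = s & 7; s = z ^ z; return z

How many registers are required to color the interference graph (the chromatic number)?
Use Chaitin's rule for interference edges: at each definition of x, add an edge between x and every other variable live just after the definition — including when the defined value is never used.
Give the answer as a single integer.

Answer: 4

Derivation:
Block summaries:
  L0 def {c,s,y,z} use ∅
  L1 def {c,y} use {c}
  L2 def {f} use {z}
  L3 def {z} use {s}
  L4 def {y} use ∅
  L5 def {z} use {y,z}
  L6 def {f,t} use ∅
  L7 def {s,z} use {s}

Backward fixpoint:
  L0 li=∅ lo={c,s,y,z}
  L1 li={c,s} lo={s,y}
  L2 li={z} lo=∅
  L3 li={s,y} lo={s,y,z}
  L4 li=∅ lo=∅
  L5 li={s,y,z} lo={s}
  L6 li=∅ lo=∅
  L7 li={s} lo=∅

Interference:
  c: {s,y,z}
  f: {t,z}
  s: {c,y,z}
  t: {f}
  y: {c,s,z}
  z: {c,f,s,y}

Registers:
  clique {c,s,y,z} ⇒ need ≥ 4
  assign c→c1 f→c1 s→c2 t→c0 y→c3 z→c0 — no edge inside a register ⇒ χ ≤ 4
  χ = 4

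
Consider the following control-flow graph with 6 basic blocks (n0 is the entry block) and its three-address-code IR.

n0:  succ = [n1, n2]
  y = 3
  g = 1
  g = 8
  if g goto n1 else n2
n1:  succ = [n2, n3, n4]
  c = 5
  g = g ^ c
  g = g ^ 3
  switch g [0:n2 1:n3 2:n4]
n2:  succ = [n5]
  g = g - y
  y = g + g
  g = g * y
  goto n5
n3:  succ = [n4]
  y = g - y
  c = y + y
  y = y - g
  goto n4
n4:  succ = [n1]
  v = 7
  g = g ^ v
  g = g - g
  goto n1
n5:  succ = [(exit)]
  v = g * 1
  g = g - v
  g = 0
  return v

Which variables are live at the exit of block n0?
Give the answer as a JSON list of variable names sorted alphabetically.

Per-block:
  n0 def {g,y} use ∅
  n1 def {c,g} use {g}
  n2 def {g,y} use {g,y}
  n3 def {c,y} use {g,y}
  n4 def {g,v} use {g}
  n5 def {g,v} use {g}

Backward fixpoint:
  n0 li=∅ lo={g,y}
  n1 li={g,y} lo={g,y}
  n2 li={g,y} lo={g}
  n3 li={g,y} lo={g,y}
  n4 li={g,y} lo={g,y}
  n5 li={g} lo=∅

live-out(n0) = ["g", "y"]

Answer: ["g", "y"]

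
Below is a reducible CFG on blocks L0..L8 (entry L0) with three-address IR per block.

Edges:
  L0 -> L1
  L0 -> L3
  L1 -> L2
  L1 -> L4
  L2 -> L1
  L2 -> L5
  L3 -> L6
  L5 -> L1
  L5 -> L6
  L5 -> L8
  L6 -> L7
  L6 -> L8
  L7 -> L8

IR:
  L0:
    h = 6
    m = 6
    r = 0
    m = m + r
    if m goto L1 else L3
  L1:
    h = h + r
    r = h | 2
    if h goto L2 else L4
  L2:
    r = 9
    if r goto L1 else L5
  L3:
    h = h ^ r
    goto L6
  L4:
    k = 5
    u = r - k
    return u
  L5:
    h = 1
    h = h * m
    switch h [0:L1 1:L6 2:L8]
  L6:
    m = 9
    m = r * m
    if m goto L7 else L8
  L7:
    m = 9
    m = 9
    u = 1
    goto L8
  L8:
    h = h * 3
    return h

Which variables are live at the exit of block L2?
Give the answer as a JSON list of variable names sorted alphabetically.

def/use:
  L0: {h,m,r} / ∅
  L1: {h,r} / {h,r}
  L2: {r} / ∅
  L3: {h} / {h,r}
  L4: {k,u} / {r}
  L5: {h} / {m}
  L6: {m} / {r}
  L7: {m,u} / ∅
  L8: {h} / {h}

Live sets:
  L0: in=∅ out={h,m,r}
  L1: in={h,m,r} out={h,m,r}
  L2: in={h,m} out={h,m,r}
  L3: in={h,r} out={h,r}
  L4: in={r} out=∅
  L5: in={m,r} out={h,m,r}
  L6: in={h,r} out={h}
  L7: in={h} out={h}
  L8: in={h} out=∅

live-out(L2) = ["h", "m", "r"]

Answer: ["h", "m", "r"]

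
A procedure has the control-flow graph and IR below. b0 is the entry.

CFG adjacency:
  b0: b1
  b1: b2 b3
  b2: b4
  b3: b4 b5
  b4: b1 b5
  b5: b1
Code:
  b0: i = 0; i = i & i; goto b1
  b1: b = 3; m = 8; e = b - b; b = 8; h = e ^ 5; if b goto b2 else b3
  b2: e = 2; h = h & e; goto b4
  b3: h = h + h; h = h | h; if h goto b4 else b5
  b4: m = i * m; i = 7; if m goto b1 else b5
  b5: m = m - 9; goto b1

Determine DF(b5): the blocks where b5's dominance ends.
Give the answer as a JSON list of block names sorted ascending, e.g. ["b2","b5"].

Answer: ["b1"]

Analysis:
idom tree: b1←b0 b2←b1 b3←b1 b4←b1 b5←b1
Dom∩ at merges:
  b1: preds {b0,b4,b5}: {b0} ∩ {b0,b1,b4} ∩ {b0,b1,b5} = {b0}; idom=b0
  b4: preds {b2,b3}: {b0,b1,b2} ∩ {b0,b1,b3} = {b0,b1}; idom=b1
  b5: preds {b3,b4}: {b0,b1,b3} ∩ {b0,b1,b4} = {b0,b1}; idom=b1

DF derivation:
  b1←b0: walk · to b0
  b1←b4: walk b4→b1 to b0
  b1←b5: walk b5→b1 to b0
  b4←b2: walk b2 to b1
  b4←b3: walk b3 to b1
  b5←b3: walk b3 to b1
  b5←b4: walk b4 to b1
  b0: DF=∅
  b1: DF={b1}
  b2: DF={b4}
  b3: DF={b4,b5}
  b4: DF={b1,b5}
  b5: DF={b1}

DF(b5) = ["b1"]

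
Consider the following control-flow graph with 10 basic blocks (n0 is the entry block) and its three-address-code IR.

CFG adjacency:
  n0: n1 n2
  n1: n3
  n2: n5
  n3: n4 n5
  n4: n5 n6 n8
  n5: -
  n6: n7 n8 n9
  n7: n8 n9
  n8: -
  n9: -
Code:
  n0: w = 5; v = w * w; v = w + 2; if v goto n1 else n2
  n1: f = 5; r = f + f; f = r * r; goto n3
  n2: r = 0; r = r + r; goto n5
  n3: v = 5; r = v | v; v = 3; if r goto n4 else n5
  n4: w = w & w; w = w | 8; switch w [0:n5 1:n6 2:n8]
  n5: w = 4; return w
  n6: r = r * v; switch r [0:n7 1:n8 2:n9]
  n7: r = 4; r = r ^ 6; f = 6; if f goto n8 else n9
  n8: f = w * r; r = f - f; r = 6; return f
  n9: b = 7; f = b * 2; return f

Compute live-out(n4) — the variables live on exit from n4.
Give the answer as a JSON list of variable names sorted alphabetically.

Answer: ["r", "v", "w"]

Derivation:
Block summaries:
  n0: def={v,w} ue=∅
  n1: def={f,r} ue=∅
  n2: def={r} ue=∅
  n3: def={r,v} ue=∅
  n4: def={w} ue={w}
  n5: def={w} ue=∅
  n6: def={r} ue={r,v}
  n7: def={f,r} ue=∅
  n8: def={f,r} ue={r,w}
  n9: def={b,f} ue=∅

Live sets:
  n0: in=∅ out={w}
  n1: in={w} out={w}
  n2: in=∅ out=∅
  n3: in={w} out={r,v,w}
  n4: in={r,v,w} out={r,v,w}
  n5: in=∅ out=∅
  n6: in={r,v,w} out={r,w}
  n7: in={w} out={r,w}
  n8: in={r,w} out=∅
  n9: in=∅ out=∅

live-out(n4) = ["r", "v", "w"]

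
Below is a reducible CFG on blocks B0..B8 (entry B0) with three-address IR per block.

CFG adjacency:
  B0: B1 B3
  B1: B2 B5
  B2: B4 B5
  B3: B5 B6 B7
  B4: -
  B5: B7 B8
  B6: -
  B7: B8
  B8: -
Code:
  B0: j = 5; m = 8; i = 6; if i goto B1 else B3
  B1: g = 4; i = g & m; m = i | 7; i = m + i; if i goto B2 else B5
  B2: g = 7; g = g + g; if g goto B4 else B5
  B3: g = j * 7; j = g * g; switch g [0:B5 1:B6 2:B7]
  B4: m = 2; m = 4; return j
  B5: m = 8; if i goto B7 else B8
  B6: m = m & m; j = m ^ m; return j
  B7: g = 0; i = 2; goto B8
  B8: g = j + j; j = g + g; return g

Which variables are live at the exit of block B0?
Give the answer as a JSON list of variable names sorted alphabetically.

Answer: ["i", "j", "m"]

Derivation:
Block summaries:
  B0: def={i,j,m} ue=∅
  B1: def={g,i,m} ue={m}
  B2: def={g} ue=∅
  B3: def={g,j} ue={j}
  B4: def={m} ue={j}
  B5: def={m} ue={i}
  B6: def={j,m} ue={m}
  B7: def={g,i} ue=∅
  B8: def={g,j} ue={j}

Liveness:
  live B0: ∅→{i,j,m}
  live B1: {j,m}→{i,j}
  live B2: {i,j}→{i,j}
  live B3: {i,j,m}→{i,j,m}
  live B4: {j}→∅
  live B5: {i,j}→{j}
  live B6: {m}→∅
  live B7: {j}→{j}
  live B8: {j}→∅

live-out(B0) = ["i", "j", "m"]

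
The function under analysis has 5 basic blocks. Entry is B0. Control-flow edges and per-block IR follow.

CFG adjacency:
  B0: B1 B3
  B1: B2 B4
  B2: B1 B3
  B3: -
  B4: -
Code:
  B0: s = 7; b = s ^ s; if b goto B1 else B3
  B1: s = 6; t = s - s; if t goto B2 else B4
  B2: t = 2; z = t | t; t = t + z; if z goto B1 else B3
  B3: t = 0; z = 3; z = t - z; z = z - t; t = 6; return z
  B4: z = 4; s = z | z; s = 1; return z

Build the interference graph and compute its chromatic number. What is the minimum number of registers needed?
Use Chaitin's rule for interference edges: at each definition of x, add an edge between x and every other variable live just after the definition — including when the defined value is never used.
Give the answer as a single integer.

Block summaries:
  B0: {b,s} / ∅
  B1: {s,t} / ∅
  B2: {t,z} / ∅
  B3: {t,z} / ∅
  B4: {s,z} / ∅

Backward fixpoint:
  B0 li=∅ lo=∅
  B1 li=∅ lo=∅
  B2 li=∅ lo=∅
  B3 li=∅ lo=∅
  B4 li=∅ lo=∅

Interfere edges:
  b: ∅
  s: {z}
  t: {z}
  z: {s,t}

Chromatic number:
  clique {s,z} ⇒ need ≥ 2
  assign b→R0 s→R1 t→R1 z→R0 — no edge inside a register ⇒ χ ≤ 2
  χ = 2

Answer: 2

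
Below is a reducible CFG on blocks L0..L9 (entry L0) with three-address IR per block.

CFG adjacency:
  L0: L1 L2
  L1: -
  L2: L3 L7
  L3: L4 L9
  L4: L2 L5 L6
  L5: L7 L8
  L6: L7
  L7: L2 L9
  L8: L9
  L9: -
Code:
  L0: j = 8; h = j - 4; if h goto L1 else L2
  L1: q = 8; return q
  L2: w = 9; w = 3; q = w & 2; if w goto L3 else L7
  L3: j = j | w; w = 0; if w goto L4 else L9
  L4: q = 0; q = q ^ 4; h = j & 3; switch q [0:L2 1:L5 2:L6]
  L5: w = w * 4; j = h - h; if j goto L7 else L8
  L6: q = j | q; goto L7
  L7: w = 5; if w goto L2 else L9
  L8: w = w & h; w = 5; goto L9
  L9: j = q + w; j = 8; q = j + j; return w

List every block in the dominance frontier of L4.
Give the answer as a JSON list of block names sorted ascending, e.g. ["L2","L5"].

Answer: ["L2", "L7", "L9"]

Analysis:
idom tree: L1←L0 L2←L0 L3←L2 L4←L3 L5←L4 L6←L4 L7←L2 L8←L5 L9←L2
Join-block Dom:
  L2: preds {L0,L4,L7}: {L0} ∩ {L0,L2,L3,L4} ∩ {L0,L2,L7} = {L0}; idom=L0
  L7: preds {L2,L5,L6}: {L0,L2} ∩ {L0,L2,L3,L4,L5} ∩ {L0,L2,L3,L4,L6} = {L0,L2}; idom=L2
  L9: preds {L3,L7,L8}: {L0,L2,L3} ∩ {L0,L2,L7} ∩ {L0,L2,L3,L4,L5,L8} = {L0,L2}; idom=L2

DF walk-up:
  L2←L0: walk · to L0
  L2←L4: walk L4→L3→L2 to L0
  L2←L7: walk L7→L2 to L0
  L7←L2: walk · to L2
  L7←L5: walk L5→L4→L3 to L2
  L7←L6: walk L6→L4→L3 to L2
  L9←L3: walk L3 to L2
  L9←L7: walk L7 to L2
  L9←L8: walk L8→L5→L4→L3 to L2
  DF(L0)=∅
  DF(L1)=∅
  DF(L2)={L2}
  DF(L3)={L2,L7,L9}
  DF(L4)={L2,L7,L9}
  DF(L5)={L7,L9}
  DF(L6)={L7}
  DF(L7)={L2,L9}
  DF(L8)={L9}
  DF(L9)=∅

DF(L4) = ["L2", "L7", "L9"]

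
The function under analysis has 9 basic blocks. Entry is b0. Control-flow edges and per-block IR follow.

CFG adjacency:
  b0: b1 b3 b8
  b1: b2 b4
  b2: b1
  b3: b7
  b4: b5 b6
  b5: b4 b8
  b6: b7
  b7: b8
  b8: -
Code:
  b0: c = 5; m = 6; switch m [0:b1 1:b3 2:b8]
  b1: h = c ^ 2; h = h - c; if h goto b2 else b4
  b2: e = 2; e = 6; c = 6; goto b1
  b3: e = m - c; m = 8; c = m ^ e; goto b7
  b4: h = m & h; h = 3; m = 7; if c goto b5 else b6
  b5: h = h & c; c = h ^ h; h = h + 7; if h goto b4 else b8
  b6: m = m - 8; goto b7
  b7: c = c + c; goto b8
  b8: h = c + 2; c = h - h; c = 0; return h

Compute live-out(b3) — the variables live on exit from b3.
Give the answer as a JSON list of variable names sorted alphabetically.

Block summaries:
  b0: def={c,m} ue=∅
  b1: def={h} ue={c}
  b2: def={c,e} ue=∅
  b3: def={c,e,m} ue={c,m}
  b4: def={h,m} ue={c,h,m}
  b5: def={c,h} ue={c,h}
  b6: def={m} ue={m}
  b7: def={c} ue={c}
  b8: def={c,h} ue={c}

Backward fixpoint:
  b0: in=∅ out={c,m}
  b1: in={c,m} out={c,h,m}
  b2: in={m} out={c,m}
  b3: in={c,m} out={c}
  b4: in={c,h,m} out={c,h,m}
  b5: in={c,h,m} out={c,h,m}
  b6: in={c,m} out={c}
  b7: in={c} out={c}
  b8: in={c} out=∅

live-out(b3) = ["c"]

Answer: ["c"]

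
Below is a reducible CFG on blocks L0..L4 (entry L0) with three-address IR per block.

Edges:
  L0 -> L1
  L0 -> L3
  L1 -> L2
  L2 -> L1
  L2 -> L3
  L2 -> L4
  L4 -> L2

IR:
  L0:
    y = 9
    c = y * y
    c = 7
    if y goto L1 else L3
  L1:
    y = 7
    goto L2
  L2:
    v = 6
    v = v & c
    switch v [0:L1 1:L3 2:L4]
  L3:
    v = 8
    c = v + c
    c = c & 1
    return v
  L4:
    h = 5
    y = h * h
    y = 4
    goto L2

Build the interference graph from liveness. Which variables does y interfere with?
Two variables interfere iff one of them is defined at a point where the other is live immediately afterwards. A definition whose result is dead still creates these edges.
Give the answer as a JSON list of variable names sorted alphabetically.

Answer: ["c"]

Derivation:
def/use:
  L0: {c,y} / ∅
  L1: {y} / ∅
  L2: {v} / {c}
  L3: {c,v} / {c}
  L4: {h,y} / ∅

Live sets:
  L0 li=∅ lo={c}
  L1 li={c} lo={c}
  L2 li={c} lo={c}
  L3 li={c} lo=∅
  L4 li={c} lo={c}

Interfere edges:
  c — {h,v,y}
  h — {c}
  v — {c}
  y — {c}

N(y) = ["c"]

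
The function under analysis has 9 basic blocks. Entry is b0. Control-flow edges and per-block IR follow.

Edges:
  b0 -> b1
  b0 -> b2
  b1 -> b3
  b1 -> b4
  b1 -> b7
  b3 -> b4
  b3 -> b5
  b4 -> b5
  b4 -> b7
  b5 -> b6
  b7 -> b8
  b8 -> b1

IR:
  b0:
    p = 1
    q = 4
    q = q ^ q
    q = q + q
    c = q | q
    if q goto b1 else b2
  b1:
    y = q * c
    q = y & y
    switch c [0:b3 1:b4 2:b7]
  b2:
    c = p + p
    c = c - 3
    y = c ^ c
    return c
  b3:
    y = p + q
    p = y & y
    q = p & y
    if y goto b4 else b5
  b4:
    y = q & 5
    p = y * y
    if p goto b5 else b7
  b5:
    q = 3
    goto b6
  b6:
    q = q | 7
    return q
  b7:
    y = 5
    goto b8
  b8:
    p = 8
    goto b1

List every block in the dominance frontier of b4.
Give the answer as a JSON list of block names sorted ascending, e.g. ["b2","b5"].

idom tree: b1←b0 b2←b0 b3←b1 b4←b1 b5←b1 b6←b5 b7←b1 b8←b7
Dom at joins:
  b1: preds {b0,b8}: {b0} ∩ {b0,b1,b7,b8} = {b0}; idom=b0
  b4: preds {b1,b3}: {b0,b1} ∩ {b0,b1,b3} = {b0,b1}; idom=b1
  b5: preds {b3,b4}: {b0,b1,b3} ∩ {b0,b1,b4} = {b0,b1}; idom=b1
  b7: preds {b1,b4}: {b0,b1} ∩ {b0,b1,b4} = {b0,b1}; idom=b1

DF walk-up:
  b1←b0: walk · to b0
  b1←b8: walk b8→b7→b1 to b0
  b4←b1: walk · to b1
  b4←b3: walk b3 to b1
  b5←b3: walk b3 to b1
  b5←b4: walk b4 to b1
  b7←b1: walk · to b1
  b7←b4: walk b4 to b1
  b0 → ∅
  b1 → {b1}
  b2 → ∅
  b3 → {b4,b5}
  b4 → {b5,b7}
  b5 → ∅
  b6 → ∅
  b7 → {b1}
  b8 → {b1}

DF(b4) = ["b5", "b7"]

Answer: ["b5", "b7"]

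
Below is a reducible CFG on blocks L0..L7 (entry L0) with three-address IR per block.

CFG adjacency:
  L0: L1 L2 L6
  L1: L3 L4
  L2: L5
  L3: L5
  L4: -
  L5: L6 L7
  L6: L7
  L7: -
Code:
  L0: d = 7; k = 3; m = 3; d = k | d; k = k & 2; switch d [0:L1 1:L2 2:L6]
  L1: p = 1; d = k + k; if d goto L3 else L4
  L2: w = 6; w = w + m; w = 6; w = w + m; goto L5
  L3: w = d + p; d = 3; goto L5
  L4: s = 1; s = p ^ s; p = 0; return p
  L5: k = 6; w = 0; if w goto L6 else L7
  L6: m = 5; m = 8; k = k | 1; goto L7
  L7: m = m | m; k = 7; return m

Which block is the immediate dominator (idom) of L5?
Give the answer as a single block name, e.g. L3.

idom tree: L1←L0 L2←L0 L3←L1 L4←L1 L5←L0 L6←L0 L7←L0
Dom∩ at merges:
  L5: preds {L2,L3}: {L0,L2} ∩ {L0,L1,L3} = {L0}; idom=L0
  L6: preds {L0,L5}: {L0} ∩ {L0,L5} = {L0}; idom=L0
  L7: preds {L5,L6}: {L0,L5} ∩ {L0,L6} = {L0}; idom=L0

idom(L5) = L0

Answer: L0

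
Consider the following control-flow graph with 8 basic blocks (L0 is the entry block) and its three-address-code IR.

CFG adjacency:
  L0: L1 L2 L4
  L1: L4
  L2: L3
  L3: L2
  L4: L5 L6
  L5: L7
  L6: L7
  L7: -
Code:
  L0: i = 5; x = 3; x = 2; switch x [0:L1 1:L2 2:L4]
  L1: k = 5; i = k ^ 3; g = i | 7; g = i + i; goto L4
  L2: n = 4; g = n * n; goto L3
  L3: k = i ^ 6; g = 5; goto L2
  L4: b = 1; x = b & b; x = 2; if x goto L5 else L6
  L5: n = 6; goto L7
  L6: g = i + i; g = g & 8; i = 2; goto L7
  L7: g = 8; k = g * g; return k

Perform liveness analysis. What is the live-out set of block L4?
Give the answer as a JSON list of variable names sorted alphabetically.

Answer: ["i"]

Derivation:
Block summaries:
  L0: def={i,x} ue=∅
  L1: def={g,i,k} ue=∅
  L2: def={g,n} ue=∅
  L3: def={g,k} ue={i}
  L4: def={b,x} ue=∅
  L5: def={n} ue=∅
  L6: def={g,i} ue={i}
  L7: def={g,k} ue=∅

Liveness:
  L0 li=∅ lo={i}
  L1 li=∅ lo={i}
  L2 li={i} lo={i}
  L3 li={i} lo={i}
  L4 li={i} lo={i}
  L5 li=∅ lo=∅
  L6 li={i} lo=∅
  L7 li=∅ lo=∅

live-out(L4) = ["i"]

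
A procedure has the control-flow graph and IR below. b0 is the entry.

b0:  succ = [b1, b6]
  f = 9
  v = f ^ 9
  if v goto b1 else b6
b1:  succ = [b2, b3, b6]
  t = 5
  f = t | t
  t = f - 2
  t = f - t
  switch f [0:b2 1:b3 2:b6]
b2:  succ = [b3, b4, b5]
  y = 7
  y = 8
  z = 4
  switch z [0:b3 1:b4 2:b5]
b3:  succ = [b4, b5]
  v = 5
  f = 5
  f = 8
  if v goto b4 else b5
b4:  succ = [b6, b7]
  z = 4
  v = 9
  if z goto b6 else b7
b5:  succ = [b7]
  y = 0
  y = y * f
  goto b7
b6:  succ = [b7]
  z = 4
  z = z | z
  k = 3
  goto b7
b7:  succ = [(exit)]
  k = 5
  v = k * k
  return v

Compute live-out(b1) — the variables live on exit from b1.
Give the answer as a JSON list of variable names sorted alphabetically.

Answer: ["f"]

Derivation:
Per-block:
  b0: {f,v} / ∅
  b1: {f,t} / ∅
  b2: {y,z} / ∅
  b3: {f,v} / ∅
  b4: {v,z} / ∅
  b5: {y} / {f}
  b6: {k,z} / ∅
  b7: {k,v} / ∅

Liveness:
  b0: in=∅ out=∅
  b1: in=∅ out={f}
  b2: in={f} out={f}
  b3: in=∅ out={f}
  b4: in=∅ out=∅
  b5: in={f} out=∅
  b6: in=∅ out=∅
  b7: in=∅ out=∅

live-out(b1) = ["f"]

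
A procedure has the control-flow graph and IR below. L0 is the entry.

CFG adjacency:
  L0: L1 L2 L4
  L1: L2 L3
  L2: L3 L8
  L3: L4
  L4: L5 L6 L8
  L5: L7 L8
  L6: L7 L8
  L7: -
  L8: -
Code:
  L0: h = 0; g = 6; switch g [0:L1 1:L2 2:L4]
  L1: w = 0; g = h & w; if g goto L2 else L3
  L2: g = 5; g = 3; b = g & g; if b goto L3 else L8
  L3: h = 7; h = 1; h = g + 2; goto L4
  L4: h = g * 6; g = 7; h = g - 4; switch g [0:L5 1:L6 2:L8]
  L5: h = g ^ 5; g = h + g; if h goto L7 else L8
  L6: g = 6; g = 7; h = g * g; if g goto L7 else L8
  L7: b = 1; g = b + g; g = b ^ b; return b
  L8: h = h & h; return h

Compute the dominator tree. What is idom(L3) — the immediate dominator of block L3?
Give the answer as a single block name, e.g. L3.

idom tree: L1←L0 L2←L0 L3←L0 L4←L0 L5←L4 L6←L4 L7←L4 L8←L0
Dom at joins:
  L2: preds {L0,L1}: {L0} ∩ {L0,L1} = {L0}; idom=L0
  L3: preds {L1,L2}: {L0,L1} ∩ {L0,L2} = {L0}; idom=L0
  L4: preds {L0,L3}: {L0} ∩ {L0,L3} = {L0}; idom=L0
  L7: preds {L5,L6}: {L0,L4,L5} ∩ {L0,L4,L6} = {L0,L4}; idom=L4
  L8: preds {L2,L4,L5,L6}: {L0,L2} ∩ {L0,L4} ∩ {L0,L4,L5} ∩ {L0,L4,L6} = {L0}; idom=L0

idom(L3) = L0

Answer: L0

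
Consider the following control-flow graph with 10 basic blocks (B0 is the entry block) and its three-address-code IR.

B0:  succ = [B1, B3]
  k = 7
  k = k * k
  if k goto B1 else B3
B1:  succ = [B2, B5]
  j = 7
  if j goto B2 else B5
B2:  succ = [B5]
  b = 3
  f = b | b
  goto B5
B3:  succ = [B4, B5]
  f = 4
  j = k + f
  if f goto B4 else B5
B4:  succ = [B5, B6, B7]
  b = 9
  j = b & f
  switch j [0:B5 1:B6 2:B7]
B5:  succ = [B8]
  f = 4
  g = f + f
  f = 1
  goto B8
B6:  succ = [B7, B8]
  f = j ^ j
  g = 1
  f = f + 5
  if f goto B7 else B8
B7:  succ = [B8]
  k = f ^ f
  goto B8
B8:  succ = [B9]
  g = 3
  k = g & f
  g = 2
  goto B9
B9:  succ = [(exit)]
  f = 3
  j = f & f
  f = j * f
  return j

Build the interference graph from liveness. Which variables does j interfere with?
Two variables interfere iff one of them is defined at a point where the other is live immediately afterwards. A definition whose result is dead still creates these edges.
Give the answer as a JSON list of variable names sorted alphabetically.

Answer: ["f"]

Analysis:
def/use:
  B0 def {k} use ∅
  B1 def {j} use ∅
  B2 def {b,f} use ∅
  B3 def {f,j} use {k}
  B4 def {b,j} use {f}
  B5 def {f,g} use ∅
  B6 def {f,g} use {j}
  B7 def {k} use {f}
  B8 def {g,k} use {f}
  B9 def {f,j} use ∅

Live sets:
  live B0: ∅→{k}
  live B1: ∅→∅
  live B2: ∅→∅
  live B3: {k}→{f}
  live B4: {f}→{f,j}
  live B5: ∅→{f}
  live B6: {j}→{f}
  live B7: {f}→{f}
  live B8: {f}→∅
  live B9: ∅→∅

Interference:
  b: {f}
  f: {b,g,j,k}
  g: {f}
  j: {f}
  k: {f}

N(j) = ["f"]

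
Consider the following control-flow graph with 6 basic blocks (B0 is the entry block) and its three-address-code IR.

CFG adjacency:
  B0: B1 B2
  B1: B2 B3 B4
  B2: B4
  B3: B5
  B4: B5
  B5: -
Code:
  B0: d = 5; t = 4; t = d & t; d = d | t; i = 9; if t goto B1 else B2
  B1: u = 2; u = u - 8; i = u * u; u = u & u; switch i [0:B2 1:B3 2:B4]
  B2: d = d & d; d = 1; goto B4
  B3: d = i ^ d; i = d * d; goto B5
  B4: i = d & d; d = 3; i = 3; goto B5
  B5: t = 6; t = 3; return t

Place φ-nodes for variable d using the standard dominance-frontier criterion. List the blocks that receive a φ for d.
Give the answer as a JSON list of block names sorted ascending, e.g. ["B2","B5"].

Answer: ["B4", "B5"]

Working:
idom tree: B1←B0 B2←B0 B3←B1 B4←B0 B5←B0
Dom∩ at merges:
  B2: preds {B0,B1}: {B0} ∩ {B0,B1} = {B0}; idom=B0
  B4: preds {B1,B2}: {B0,B1} ∩ {B0,B2} = {B0}; idom=B0
  B5: preds {B3,B4}: {B0,B1,B3} ∩ {B0,B4} = {B0}; idom=B0

DF derivation:
  B2←B0: walk · to B0
  B2←B1: walk B1 to B0
  B4←B1: walk B1 to B0
  B4←B2: walk B2 to B0
  B5←B3: walk B3→B1 to B0
  B5←B4: walk B4 to B0
  B0 → ∅
  B1 → {B2,B4,B5}
  B2 → {B4}
  B3 → {B5}
  B4 → {B5}
  B5 → ∅

φ for d: defs {B0,B2,B3,B4}
  DF⁺ = {B4,B5}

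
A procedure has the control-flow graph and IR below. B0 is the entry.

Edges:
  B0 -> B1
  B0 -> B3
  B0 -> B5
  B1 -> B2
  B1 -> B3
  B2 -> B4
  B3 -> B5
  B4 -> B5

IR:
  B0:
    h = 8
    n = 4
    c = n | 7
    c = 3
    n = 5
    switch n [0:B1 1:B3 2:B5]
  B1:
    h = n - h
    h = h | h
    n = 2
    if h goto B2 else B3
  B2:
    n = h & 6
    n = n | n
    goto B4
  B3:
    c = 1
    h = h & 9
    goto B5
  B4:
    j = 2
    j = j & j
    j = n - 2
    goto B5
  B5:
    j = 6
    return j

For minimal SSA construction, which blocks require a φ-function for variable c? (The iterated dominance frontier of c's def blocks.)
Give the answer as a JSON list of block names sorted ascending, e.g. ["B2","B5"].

idom tree: B1←B0 B2←B1 B3←B0 B4←B2 B5←B0
Join-block Dom:
  B3: preds {B0,B1}: {B0} ∩ {B0,B1} = {B0}; idom=B0
  B5: preds {B0,B3,B4}: {B0} ∩ {B0,B3} ∩ {B0,B1,B2,B4} = {B0}; idom=B0

Frontier:
  B3←B0: walk · to B0
  B3←B1: walk B1 to B0
  B5←B0: walk · to B0
  B5←B3: walk B3 to B0
  B5←B4: walk B4→B2→B1 to B0
  B0: DF=∅
  B1: DF={B3,B5}
  B2: DF={B5}
  B3: DF={B5}
  B4: DF={B5}
  B5: DF=∅

φ for c: defs {B0,B3}
  DF⁺ = {B5}

Answer: ["B5"]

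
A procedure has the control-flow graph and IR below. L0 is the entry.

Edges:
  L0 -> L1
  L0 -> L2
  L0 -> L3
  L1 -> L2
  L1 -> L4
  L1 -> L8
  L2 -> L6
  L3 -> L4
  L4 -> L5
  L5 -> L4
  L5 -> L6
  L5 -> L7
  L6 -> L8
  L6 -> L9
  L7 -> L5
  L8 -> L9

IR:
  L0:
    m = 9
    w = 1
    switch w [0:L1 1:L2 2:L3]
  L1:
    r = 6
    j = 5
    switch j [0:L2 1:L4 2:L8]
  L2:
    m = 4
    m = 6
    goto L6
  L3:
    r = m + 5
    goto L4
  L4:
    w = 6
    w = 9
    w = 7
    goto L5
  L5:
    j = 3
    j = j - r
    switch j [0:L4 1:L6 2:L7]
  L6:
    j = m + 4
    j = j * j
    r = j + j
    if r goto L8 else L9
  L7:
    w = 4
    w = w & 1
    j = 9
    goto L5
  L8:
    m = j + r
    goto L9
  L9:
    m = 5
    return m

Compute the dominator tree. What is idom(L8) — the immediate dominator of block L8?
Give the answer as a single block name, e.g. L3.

Answer: L0

Analysis:
idom tree: L1←L0 L2←L0 L3←L0 L4←L0 L5←L4 L6←L0 L7←L5 L8←L0 L9←L0
Dom at joins:
  L2: preds {L0,L1}: {L0} ∩ {L0,L1} = {L0}; idom=L0
  L4: preds {L1,L3,L5}: {L0,L1} ∩ {L0,L3} ∩ {L0,L4,L5} = {L0}; idom=L0
  L5: preds {L4,L7}: {L0,L4} ∩ {L0,L4,L5,L7} = {L0,L4}; idom=L4
  L6: preds {L2,L5}: {L0,L2} ∩ {L0,L4,L5} = {L0}; idom=L0
  L8: preds {L1,L6}: {L0,L1} ∩ {L0,L6} = {L0}; idom=L0
  L9: preds {L6,L8}: {L0,L6} ∩ {L0,L8} = {L0}; idom=L0

idom(L8) = L0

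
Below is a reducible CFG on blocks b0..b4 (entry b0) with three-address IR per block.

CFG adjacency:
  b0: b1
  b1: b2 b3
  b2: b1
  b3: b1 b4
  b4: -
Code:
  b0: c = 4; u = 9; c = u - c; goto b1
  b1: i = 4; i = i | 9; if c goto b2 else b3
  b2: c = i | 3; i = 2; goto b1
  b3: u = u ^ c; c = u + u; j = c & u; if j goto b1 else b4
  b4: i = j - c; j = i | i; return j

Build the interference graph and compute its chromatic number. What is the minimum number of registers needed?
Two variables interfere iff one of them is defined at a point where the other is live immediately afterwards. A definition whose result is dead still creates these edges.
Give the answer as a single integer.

Block summaries:
  b0 def {c,u} use ∅
  b1 def {i} use {c}
  b2 def {c,i} use {i}
  b3 def {c,j,u} use {c,u}
  b4 def {i,j} use {c,j}

Live sets:
  live b0: ∅→{c,u}
  live b1: {c,u}→{c,i,u}
  live b2: {i,u}→{c,u}
  live b3: {c,u}→{c,j,u}
  live b4: {c,j}→∅

Interfere edges:
  c: {i,j,u}
  i: {c,u}
  j: {c,u}
  u: {c,i,j}

Colouring:
  clique {c,i,u} ⇒ need ≥ 3
  assign c→r0 i→r2 j→r2 u→r1 — no edge inside a register ⇒ χ ≤ 3
  χ = 3

Answer: 3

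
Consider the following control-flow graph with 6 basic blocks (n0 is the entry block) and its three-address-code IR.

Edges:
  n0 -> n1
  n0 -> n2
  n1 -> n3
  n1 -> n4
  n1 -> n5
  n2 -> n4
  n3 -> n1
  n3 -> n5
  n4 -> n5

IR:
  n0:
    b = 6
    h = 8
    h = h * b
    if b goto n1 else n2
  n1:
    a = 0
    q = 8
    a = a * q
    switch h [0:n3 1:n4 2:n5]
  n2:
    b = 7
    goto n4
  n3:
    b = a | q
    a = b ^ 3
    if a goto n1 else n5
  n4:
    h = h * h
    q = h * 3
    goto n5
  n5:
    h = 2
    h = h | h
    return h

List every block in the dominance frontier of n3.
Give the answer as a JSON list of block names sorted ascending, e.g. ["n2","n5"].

Answer: ["n1", "n5"]

Derivation:
idom tree: n1←n0 n2←n0 n3←n1 n4←n0 n5←n0
Join-block Dom:
  n1: preds {n0,n3}: {n0} ∩ {n0,n1,n3} = {n0}; idom=n0
  n4: preds {n1,n2}: {n0,n1} ∩ {n0,n2} = {n0}; idom=n0
  n5: preds {n1,n3,n4}: {n0,n1} ∩ {n0,n1,n3} ∩ {n0,n4} = {n0}; idom=n0

DF derivation:
  n1←n0: walk · to n0
  n1←n3: walk n3→n1 to n0
  n4←n1: walk n1 to n0
  n4←n2: walk n2 to n0
  n5←n1: walk n1 to n0
  n5←n3: walk n3→n1 to n0
  n5←n4: walk n4 to n0
  n0 → ∅
  n1 → {n1,n4,n5}
  n2 → {n4}
  n3 → {n1,n5}
  n4 → {n5}
  n5 → ∅

DF(n3) = ["n1", "n5"]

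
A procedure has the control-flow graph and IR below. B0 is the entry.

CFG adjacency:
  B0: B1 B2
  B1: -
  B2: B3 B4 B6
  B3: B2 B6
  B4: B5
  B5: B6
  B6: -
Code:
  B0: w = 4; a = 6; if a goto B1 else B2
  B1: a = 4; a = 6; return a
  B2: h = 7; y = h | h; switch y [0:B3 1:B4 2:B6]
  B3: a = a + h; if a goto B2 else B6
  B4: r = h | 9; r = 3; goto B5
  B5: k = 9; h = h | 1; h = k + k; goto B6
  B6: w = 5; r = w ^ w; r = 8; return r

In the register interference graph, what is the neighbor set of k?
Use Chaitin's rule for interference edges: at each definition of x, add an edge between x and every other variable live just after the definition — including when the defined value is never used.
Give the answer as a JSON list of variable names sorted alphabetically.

Answer: ["h"]

Working:
Per-block:
  B0: {a,w} / ∅
  B1: {a} / ∅
  B2: {h,y} / ∅
  B3: {a} / {a,h}
  B4: {r} / {h}
  B5: {h,k} / {h}
  B6: {r,w} / ∅

Live sets:
  live B0: ∅→{a}
  live B1: ∅→∅
  live B2: {a}→{a,h}
  live B3: {a,h}→{a}
  live B4: {h}→{h}
  live B5: {h}→∅
  live B6: ∅→∅

Interference:
  a: {h,y}
  h: {a,k,r,y}
  k: {h}
  r: {h}
  w: ∅
  y: {a,h}

N(k) = ["h"]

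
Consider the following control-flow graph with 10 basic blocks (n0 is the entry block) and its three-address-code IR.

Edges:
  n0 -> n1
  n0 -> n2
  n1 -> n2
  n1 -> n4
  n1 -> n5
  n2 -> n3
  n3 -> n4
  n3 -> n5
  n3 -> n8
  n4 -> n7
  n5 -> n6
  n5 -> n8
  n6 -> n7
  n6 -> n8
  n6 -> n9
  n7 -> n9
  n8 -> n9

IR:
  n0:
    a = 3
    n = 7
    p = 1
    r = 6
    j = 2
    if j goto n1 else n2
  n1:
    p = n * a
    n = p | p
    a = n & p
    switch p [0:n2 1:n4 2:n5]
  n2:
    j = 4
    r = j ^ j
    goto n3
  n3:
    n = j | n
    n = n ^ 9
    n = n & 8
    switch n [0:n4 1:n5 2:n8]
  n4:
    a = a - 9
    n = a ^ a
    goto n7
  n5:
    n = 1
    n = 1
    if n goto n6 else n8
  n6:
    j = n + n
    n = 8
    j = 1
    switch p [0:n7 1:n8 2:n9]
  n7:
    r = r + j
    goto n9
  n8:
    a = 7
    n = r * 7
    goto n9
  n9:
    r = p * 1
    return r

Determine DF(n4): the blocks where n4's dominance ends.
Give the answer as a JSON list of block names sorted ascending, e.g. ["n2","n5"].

Answer: ["n7"]

Analysis:
idom tree: n1←n0 n2←n0 n3←n2 n4←n0 n5←n0 n6←n5 n7←n0 n8←n0 n9←n0
Dom∩ at merges:
  n2: preds {n0,n1}: {n0} ∩ {n0,n1} = {n0}; idom=n0
  n4: preds {n1,n3}: {n0,n1} ∩ {n0,n2,n3} = {n0}; idom=n0
  n5: preds {n1,n3}: {n0,n1} ∩ {n0,n2,n3} = {n0}; idom=n0
  n7: preds {n4,n6}: {n0,n4} ∩ {n0,n5,n6} = {n0}; idom=n0
  n8: preds {n3,n5,n6}: {n0,n2,n3} ∩ {n0,n5} ∩ {n0,n5,n6} = {n0}; idom=n0
  n9: preds {n6,n7,n8}: {n0,n5,n6} ∩ {n0,n7} ∩ {n0,n8} = {n0}; idom=n0

Frontier:
  join n2 pred n0: · stop@n0
  join n2 pred n1: n1 stop@n0
  join n4 pred n1: n1 stop@n0
  join n4 pred n3: n3→n2 stop@n0
  join n5 pred n1: n1 stop@n0
  join n5 pred n3: n3→n2 stop@n0
  join n7 pred n4: n4 stop@n0
  join n7 pred n6: n6→n5 stop@n0
  join n8 pred n3: n3→n2 stop@n0
  join n8 pred n5: n5 stop@n0
  join n8 pred n6: n6→n5 stop@n0
  join n9 pred n6: n6→n5 stop@n0
  join n9 pred n7: n7 stop@n0
  join n9 pred n8: n8 stop@n0
  DF(n0)=∅
  DF(n1)={n2,n4,n5}
  DF(n2)={n4,n5,n8}
  DF(n3)={n4,n5,n8}
  DF(n4)={n7}
  DF(n5)={n7,n8,n9}
  DF(n6)={n7,n8,n9}
  DF(n7)={n9}
  DF(n8)={n9}
  DF(n9)=∅

DF(n4) = ["n7"]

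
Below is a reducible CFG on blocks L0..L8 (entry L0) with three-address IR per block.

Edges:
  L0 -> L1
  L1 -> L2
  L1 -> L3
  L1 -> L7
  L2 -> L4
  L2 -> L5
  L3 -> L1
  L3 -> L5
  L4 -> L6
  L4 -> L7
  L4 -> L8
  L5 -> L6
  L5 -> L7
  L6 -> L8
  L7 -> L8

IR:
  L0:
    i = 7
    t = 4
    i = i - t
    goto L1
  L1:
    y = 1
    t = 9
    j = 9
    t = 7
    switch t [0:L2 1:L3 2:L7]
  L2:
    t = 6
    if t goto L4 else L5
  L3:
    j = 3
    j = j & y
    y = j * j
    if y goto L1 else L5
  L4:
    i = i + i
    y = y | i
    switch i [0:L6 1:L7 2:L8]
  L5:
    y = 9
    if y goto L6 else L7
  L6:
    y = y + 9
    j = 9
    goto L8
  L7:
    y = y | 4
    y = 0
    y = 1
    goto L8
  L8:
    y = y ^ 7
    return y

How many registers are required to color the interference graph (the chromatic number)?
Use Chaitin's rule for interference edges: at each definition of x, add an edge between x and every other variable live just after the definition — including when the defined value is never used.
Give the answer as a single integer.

Block summaries:
  L0: {i,t} / ∅
  L1: {j,t,y} / ∅
  L2: {t} / ∅
  L3: {j,y} / {y}
  L4: {i,y} / {i,y}
  L5: {y} / ∅
  L6: {j,y} / {y}
  L7: {y} / {y}
  L8: {y} / {y}

Liveness:
  live L0: ∅→{i}
  live L1: {i}→{i,y}
  live L2: {i,y}→{i,y}
  live L3: {i,y}→{i}
  live L4: {i,y}→{y}
  live L5: ∅→{y}
  live L6: {y}→{y}
  live L7: {y}→{y}
  live L8: {y}→∅

Conflict graph:
  i — {j,t,y}
  j — {i,y}
  t — {i,y}
  y — {i,j,t}

Colouring:
  clique {i,j,y} ⇒ need ≥ 3
  assign i→c0 j→c2 t→c2 y→c1 — no edge inside a register ⇒ χ ≤ 3
  χ = 3

Answer: 3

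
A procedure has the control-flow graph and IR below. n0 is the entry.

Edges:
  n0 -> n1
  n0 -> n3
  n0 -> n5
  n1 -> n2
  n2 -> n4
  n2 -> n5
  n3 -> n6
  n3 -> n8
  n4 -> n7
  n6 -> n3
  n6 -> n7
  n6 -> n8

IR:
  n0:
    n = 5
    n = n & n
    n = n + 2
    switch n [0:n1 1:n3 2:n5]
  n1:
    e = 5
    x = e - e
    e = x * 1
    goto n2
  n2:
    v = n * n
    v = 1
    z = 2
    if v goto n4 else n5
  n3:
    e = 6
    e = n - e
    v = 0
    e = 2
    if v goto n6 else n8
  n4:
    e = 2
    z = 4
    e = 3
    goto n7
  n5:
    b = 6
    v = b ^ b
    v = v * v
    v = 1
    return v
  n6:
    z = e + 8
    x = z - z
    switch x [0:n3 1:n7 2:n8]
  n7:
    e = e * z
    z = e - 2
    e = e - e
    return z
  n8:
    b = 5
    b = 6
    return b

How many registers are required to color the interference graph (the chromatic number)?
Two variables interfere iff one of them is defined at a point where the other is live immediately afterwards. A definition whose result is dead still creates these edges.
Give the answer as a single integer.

Block summaries:
  n0 def {n} use ∅
  n1 def {e,x} use ∅
  n2 def {v,z} use {n}
  n3 def {e,v} use {n}
  n4 def {e,z} use ∅
  n5 def {b,v} use ∅
  n6 def {x,z} use {e}
  n7 def {e,z} use {e,z}
  n8 def {b} use ∅

Backward fixpoint:
  n0 li=∅ lo={n}
  n1 li={n} lo={n}
  n2 li={n} lo=∅
  n3 li={n} lo={e,n}
  n4 li=∅ lo={e,z}
  n5 li=∅ lo=∅
  n6 li={e,n} lo={e,n,z}
  n7 li={e,z} lo=∅
  n8 li=∅ lo=∅

Interfere edges:
  b↔∅
  e↔{n,v,x,z}
  n↔{e,v,x,z}
  v↔{e,n,z}
  x↔{e,n,z}
  z↔{e,n,v,x}

Registers:
  {e,n,v,z} pairwise interfere (4-clique) ⇒ χ ≥ 4
  4-colouring: R0={b,e}  R1={n}  R2={z}  R3={v,x}
  χ = 4

Answer: 4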